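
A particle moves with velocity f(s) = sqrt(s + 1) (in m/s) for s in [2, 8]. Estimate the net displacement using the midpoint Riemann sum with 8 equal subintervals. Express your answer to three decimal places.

Δs = (8 − 2)/8 = 0.75.
Midpoints: 2.375, 3.125, 3.875, 4.625, 5.375, 6.125, 6.875, 7.625.
f(2.375) ≈ 1.837, f(3.125) ≈ 2.031, f(3.875) ≈ 2.208, f(4.625) ≈ 2.372, f(5.375) ≈ 2.525, f(6.125) ≈ 2.669, f(6.875) ≈ 2.806, f(7.625) ≈ 2.937.
Sum = Δs · [f(2.375) + f(3.125) + f(3.875) + ...].
Sum ≈ 14.539.

14.539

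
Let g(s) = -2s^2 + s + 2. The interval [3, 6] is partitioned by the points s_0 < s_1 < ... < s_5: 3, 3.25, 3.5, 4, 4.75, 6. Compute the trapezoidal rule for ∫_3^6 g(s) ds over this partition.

Subinterval widths: 0.25, 0.25, 0.5, 0.75, 1.25.
g(3) = -13, g(3.25) = -15.875, g(3.5) = -19, g(4) = -26, g(4.75) = -38.375, g(6) = -64.
On each subinterval the trapezoid contributes (Δs_i/2)·[g(s_{i-1}) + g(s_i)].
Sum = -107.34375.

-107.34375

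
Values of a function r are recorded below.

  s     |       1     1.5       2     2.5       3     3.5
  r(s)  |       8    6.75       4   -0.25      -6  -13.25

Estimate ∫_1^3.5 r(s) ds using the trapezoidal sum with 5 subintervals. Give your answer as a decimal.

0.9375

Δs = 0.5.
T_5 = (0.5/2)·[8 + 2·6.75 + 2·4 + 2·(-0.25) + 2·(-6) + (-13.25)] = 0.9375.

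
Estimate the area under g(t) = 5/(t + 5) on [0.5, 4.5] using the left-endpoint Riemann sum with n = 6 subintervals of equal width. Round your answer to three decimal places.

Δt = (4.5 − 0.5)/6 = 2/3.
Left endpoints: 0.5, 7/6, 11/6, 2.5, 19/6, 23/6.
g(0.5) = 10/11, g(7/6) = 30/37, g(11/6) = 30/41, g(2.5) = 2/3, g(19/6) = 30/49, g(23/6) = 30/53.
Sum = Δt · [g(0.5) + g(7/6) + g(11/6) + ...].
Sum ≈ 2.864.

2.864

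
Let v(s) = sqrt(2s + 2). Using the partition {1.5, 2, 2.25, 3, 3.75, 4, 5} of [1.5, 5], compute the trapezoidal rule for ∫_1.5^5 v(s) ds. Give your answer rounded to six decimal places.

Subinterval widths: 0.5, 0.25, 0.75, 0.75, 0.25, 1.
v(1.5) ≈ 2.236068, v(2) ≈ 2.449490, v(2.25) ≈ 2.549510, v(3) ≈ 2.828427, v(3.75) ≈ 3.082207, v(4) ≈ 3.162278, v(5) ≈ 3.464102.
On each subinterval the trapezoid contributes (Δs_i/2)·[v(s_{i-1}) + v(s_i)].
Sum ≈ 10.123229.

10.123229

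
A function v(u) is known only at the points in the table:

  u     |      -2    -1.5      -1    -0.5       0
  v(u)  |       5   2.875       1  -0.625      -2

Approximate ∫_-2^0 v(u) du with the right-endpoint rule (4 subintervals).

0.625

Δu = 0.5.
Sum = 0.5·[2.875 + 1 + (-0.625) + (-2)] = 0.625.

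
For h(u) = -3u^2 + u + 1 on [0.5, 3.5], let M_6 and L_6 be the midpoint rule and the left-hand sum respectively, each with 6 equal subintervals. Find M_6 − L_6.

-7.6875

M_6 = -33.5625.
L_6 = -25.875.
M_6 − L_6 = -7.6875.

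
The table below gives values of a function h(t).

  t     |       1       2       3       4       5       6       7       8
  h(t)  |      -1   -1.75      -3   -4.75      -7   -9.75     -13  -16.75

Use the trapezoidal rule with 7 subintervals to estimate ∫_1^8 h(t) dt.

-48.125

Δt = 1.
T_7 = (1/2)·[(-1) + 2·(-1.75) + 2·(-3) + 2·(-4.75) + 2·(-7) + 2·(-9.75) + 2·(-13) + (-16.75)] = -48.125.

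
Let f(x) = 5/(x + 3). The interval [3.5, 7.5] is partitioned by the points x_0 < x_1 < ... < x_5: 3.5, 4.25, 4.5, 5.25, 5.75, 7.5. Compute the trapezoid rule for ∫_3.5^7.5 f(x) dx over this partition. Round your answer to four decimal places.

2.4049

Subinterval widths: 0.75, 0.25, 0.75, 0.5, 1.75.
f(3.5) = 10/13, f(4.25) = 20/29, f(4.5) = 2/3, f(5.25) = 20/33, f(5.75) = 4/7, f(7.5) = 10/21.
On each subinterval the trapezoid contributes (Δx_i/2)·[f(x_{i-1}) + f(x_i)].
Sum ≈ 2.4049.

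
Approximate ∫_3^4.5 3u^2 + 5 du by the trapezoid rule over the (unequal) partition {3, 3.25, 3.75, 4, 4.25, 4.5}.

Subinterval widths: 0.25, 0.5, 0.25, 0.25, 0.25.
f(3) = 32, f(3.25) = 36.6875, f(3.75) = 47.1875, f(4) = 53, f(4.25) = 59.1875, f(4.5) = 65.75.
On each subinterval the trapezoid contributes (Δu_i/2)·[f(u_{i-1}) + f(u_i)].
Sum = 71.71875.

71.71875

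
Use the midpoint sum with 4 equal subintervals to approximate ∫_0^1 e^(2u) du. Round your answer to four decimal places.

Δu = (1 − 0)/4 = 0.25.
Midpoints: 0.125, 0.375, 0.625, 0.875.
f(0.125) ≈ 1.2840, f(0.375) ≈ 2.1170, f(0.625) ≈ 3.4903, f(0.875) ≈ 5.7546.
Sum = Δu · [f(0.125) + f(0.375) + f(0.625) + f(0.875)].
Sum ≈ 3.1615.

3.1615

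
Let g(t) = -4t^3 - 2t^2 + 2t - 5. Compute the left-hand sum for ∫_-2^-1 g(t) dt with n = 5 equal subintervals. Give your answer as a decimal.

4.44

Δt = (-1 − (-2))/5 = 0.2.
Left endpoints: -2, -1.8, -1.6, -1.4, -1.2.
g(-2) = 15, g(-1.8) = 8.248, g(-1.6) = 3.064, g(-1.4) = -0.744, g(-1.2) = -3.368.
Sum = Δt · [g(-2) + g(-1.8) + g(-1.6) + g(-1.4) + g(-1.2)].
Sum = 4.44.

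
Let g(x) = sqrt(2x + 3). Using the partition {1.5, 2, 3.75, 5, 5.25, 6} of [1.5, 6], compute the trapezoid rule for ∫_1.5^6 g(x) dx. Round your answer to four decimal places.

14.4430

Subinterval widths: 0.5, 1.75, 1.25, 0.25, 0.75.
g(1.5) ≈ 2.4495, g(2) ≈ 2.6458, g(3.75) ≈ 3.2404, g(5) ≈ 3.6056, g(5.25) ≈ 3.6742, g(6) ≈ 3.8730.
On each subinterval the trapezoid contributes (Δx_i/2)·[g(x_{i-1}) + g(x_i)].
Sum ≈ 14.4430.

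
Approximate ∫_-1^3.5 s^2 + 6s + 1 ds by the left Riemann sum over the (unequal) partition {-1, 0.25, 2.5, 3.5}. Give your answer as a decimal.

23.015625

Subinterval widths: 1.25, 2.25, 1.
Left endpoints: -1, 0.25, 2.5.
f(-1) = -4, f(0.25) = 2.5625, f(2.5) = 22.25.
Sum = Σ Δs_i · f(s_i).
Sum = 23.015625.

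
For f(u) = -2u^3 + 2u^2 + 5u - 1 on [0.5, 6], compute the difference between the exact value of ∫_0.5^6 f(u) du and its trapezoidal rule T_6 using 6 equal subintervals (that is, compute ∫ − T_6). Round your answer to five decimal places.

13.47946

Exact integral: ∫_0.5^6 f(u) du ≈ -420.1770833.
T_6 ≈ -433.6565394.
Error ≈ -420.1770833 − (-433.6565394) ≈ 13.47946.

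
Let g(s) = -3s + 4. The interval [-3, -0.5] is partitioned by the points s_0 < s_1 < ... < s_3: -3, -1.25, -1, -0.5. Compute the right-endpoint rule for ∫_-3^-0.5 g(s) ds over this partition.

Subinterval widths: 1.75, 0.25, 0.5.
Right endpoints: -1.25, -1, -0.5.
g(-1.25) = 7.75, g(-1) = 7, g(-0.5) = 5.5.
Sum = Σ Δs_i · g(s_i).
Sum = 18.0625.

18.0625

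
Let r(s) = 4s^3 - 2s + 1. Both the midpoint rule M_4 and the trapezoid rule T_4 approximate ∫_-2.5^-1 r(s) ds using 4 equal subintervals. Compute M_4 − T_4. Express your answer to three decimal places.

1.107

M_4 ≈ -30.94336.
T_4 = -32.05078125.
M_4 − T_4 ≈ 1.107.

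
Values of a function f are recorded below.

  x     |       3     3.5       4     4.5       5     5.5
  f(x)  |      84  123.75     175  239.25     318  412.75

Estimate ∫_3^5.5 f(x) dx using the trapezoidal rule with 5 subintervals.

Δx = 0.5.
T_5 = (0.5/2)·[84 + 2·123.75 + 2·175 + 2·239.25 + 2·318 + 412.75] = 552.1875.

552.1875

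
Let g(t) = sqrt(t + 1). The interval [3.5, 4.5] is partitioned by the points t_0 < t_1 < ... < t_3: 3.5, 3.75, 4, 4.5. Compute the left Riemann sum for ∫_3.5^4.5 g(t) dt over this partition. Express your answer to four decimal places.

Subinterval widths: 0.25, 0.25, 0.5.
Left endpoints: 3.5, 3.75, 4.
g(3.5) ≈ 2.1213, g(3.75) ≈ 2.1794, g(4) ≈ 2.2361.
Sum = Σ Δt_i · g(t_i).
Sum ≈ 2.1932.

2.1932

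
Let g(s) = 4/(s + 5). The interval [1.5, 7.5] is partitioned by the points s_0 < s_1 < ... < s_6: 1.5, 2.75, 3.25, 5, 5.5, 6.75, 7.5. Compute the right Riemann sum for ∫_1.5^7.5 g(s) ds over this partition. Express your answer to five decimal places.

2.44359

Subinterval widths: 1.25, 0.5, 1.75, 0.5, 1.25, 0.75.
Right endpoints: 2.75, 3.25, 5, 5.5, 6.75, 7.5.
g(2.75) = 16/31, g(3.25) = 16/33, g(5) = 0.4, g(5.5) = 8/21, g(6.75) = 16/47, g(7.5) = 0.32.
Sum = Σ Δs_i · g(s_i).
Sum ≈ 2.44359.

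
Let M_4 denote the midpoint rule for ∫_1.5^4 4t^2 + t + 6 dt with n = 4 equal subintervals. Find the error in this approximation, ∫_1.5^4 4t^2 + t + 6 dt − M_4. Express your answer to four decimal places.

Exact integral: ∫_1.5^4 f(t) dt ≈ 102.708333.
M_4 = 102.3828125.
Error ≈ 102.708333 − 102.3828125 ≈ 0.3255.

0.3255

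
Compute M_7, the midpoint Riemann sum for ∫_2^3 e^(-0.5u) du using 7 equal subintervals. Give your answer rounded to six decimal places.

0.289437

Δu = (3 − 2)/7 = 1/7.
Midpoints: 29/14, 31/14, 33/14, 2.5, 37/14, 39/14, 41/14.
f(29/14) ≈ 0.354973, f(31/14) ≈ 0.330502, f(33/14) ≈ 0.307718, f(2.5) ≈ 0.286505, f(37/14) ≈ 0.266754, f(39/14) ≈ 0.248365, f(41/14) ≈ 0.231243.
Sum = Δu · [f(29/14) + f(31/14) + f(33/14) + ...].
Sum ≈ 0.289437.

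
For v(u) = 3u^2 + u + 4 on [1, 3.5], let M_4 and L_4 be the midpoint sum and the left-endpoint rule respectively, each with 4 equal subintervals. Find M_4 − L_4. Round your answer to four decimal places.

M_4 ≈ 57.255859.
L_4 = 46.66015625.
M_4 − L_4 ≈ 10.5957.

10.5957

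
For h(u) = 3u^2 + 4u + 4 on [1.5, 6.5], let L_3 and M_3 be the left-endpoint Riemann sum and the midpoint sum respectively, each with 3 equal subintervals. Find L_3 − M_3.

L_3 ≈ 261.5277778.
M_3 ≈ 367.7777778.
L_3 − M_3 = -106.25.

-106.25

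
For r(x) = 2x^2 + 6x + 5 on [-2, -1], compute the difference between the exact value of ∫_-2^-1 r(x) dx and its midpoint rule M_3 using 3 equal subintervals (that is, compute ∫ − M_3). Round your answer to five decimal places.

0.01852

Exact integral: ∫_-2^-1 r(x) dx ≈ 0.6666667.
M_3 ≈ 0.6481481.
Error ≈ 0.6666667 − 0.6481481 ≈ 0.01852.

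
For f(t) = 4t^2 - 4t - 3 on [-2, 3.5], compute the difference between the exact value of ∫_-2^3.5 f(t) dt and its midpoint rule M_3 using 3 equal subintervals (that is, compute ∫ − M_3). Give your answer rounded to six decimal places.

Exact integral: ∫_-2^3.5 f(t) dt ≈ 34.83333333.
M_3 ≈ 28.67129630.
Error ≈ 34.83333333 − 28.67129630 ≈ 6.162037.

6.162037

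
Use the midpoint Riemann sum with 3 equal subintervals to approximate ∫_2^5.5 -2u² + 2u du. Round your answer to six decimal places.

Δu = (5.5 − 2)/3 = 7/6.
Midpoints: 31/12, 3.75, 59/12.
f(31/12) = -589/72, f(3.75) = -20.625, f(59/12) = -2773/72.
Sum = Δu · [f(31/12) + f(3.75) + f(59/12)].
Sum ≈ -78.539352.

-78.539352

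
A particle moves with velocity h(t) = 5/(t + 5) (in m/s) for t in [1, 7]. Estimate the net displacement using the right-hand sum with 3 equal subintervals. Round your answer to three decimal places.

Δt = (7 − 1)/3 = 2.
Right endpoints: 3, 5, 7.
h(3) = 0.625, h(5) = 0.5, h(7) = 5/12.
Sum = Δt · [h(3) + h(5) + h(7)].
Sum ≈ 3.083.

3.083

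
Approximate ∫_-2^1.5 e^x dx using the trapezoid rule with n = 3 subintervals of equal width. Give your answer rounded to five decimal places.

Δx = (1.5 − (-2))/3 = 7/6.
f(-2) ≈ 0.13534, f(-5/6) ≈ 0.43460, f(1/3) ≈ 1.39561, f(1.5) ≈ 4.48169.
T_3 = (Δx/2)·[f(x_0) + 2f(x_1) + 2f(x_2) + f(x_3)].
Sum ≈ 4.82851.

4.82851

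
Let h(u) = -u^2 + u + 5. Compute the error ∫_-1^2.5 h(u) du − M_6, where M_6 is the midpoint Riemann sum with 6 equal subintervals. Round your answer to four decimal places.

-0.0992

Exact integral: ∫_-1^2.5 h(u) du ≈ 14.583333.
M_6 ≈ 14.682581.
Error ≈ 14.583333 − 14.682581 ≈ -0.0992.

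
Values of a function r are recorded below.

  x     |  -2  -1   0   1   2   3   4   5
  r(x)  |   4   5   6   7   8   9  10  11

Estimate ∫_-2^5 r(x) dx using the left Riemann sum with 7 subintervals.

Δx = 1.
Sum = 1·[4 + 5 + 6 + 7 + 8 + 9 + 10] = 49.

49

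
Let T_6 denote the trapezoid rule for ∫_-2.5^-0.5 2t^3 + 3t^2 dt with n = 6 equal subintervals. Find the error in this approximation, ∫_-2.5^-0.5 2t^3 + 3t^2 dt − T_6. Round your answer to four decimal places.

Exact integral: ∫_-2.5^-0.5 f(t) dt = -4.
T_6 ≈ -4.222222.
Error ≈ -4 − (-4.222222) ≈ 0.2222.

0.2222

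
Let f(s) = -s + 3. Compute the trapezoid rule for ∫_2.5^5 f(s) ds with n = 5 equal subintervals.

Δs = (5 − 2.5)/5 = 0.5.
f(2.5) = 0.5, f(3) = 0, f(3.5) = -0.5, f(4) = -1, f(4.5) = -1.5, f(5) = -2.
T_5 = (Δs/2)·[f(s_0) + 2f(s_1) + ... + 2f(s_{4}) + f(s_5)].
Sum = -1.875.

-1.875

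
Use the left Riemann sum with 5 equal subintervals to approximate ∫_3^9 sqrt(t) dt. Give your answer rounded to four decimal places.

Δt = (9 − 3)/5 = 1.2.
Left endpoints: 3, 4.2, 5.4, 6.6, 7.8.
f(3) ≈ 1.7321, f(4.2) ≈ 2.0494, f(5.4) ≈ 2.3238, f(6.6) ≈ 2.5690, f(7.8) ≈ 2.7928.
Sum = Δt · [f(3) + f(4.2) + f(5.4) + f(6.6) + f(7.8)].
Sum ≈ 13.7606.

13.7606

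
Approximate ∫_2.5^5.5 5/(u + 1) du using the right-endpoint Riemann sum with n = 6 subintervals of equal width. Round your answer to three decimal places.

Δu = (5.5 − 2.5)/6 = 0.5.
Right endpoints: 3, 3.5, 4, 4.5, 5, 5.5.
f(3) = 1.25, f(3.5) = 10/9, f(4) = 1, f(4.5) = 10/11, f(5) = 5/6, f(5.5) = 10/13.
Sum = Δu · [f(3) + f(3.5) + f(4) + ...].
Sum ≈ 2.936.

2.936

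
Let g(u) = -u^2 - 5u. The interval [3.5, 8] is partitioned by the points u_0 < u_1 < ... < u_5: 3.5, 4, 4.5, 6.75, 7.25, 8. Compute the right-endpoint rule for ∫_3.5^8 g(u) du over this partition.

Subinterval widths: 0.5, 0.5, 2.25, 0.5, 0.75.
Right endpoints: 4, 4.5, 6.75, 7.25, 8.
g(4) = -36, g(4.5) = -42.75, g(6.75) = -79.3125, g(7.25) = -88.8125, g(8) = -104.
Sum = Σ Δu_i · g(u_i).
Sum = -340.234375.

-340.234375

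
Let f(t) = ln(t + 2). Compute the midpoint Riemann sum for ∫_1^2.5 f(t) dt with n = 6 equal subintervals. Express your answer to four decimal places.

1.9728

Δt = (2.5 − 1)/6 = 0.25.
Midpoints: 1.125, 1.375, 1.625, 1.875, 2.125, 2.375.
f(1.125) ≈ 1.1394, f(1.375) ≈ 1.2164, f(1.625) ≈ 1.2879, f(1.875) ≈ 1.3545, f(2.125) ≈ 1.4171, f(2.375) ≈ 1.4759.
Sum = Δt · [f(1.125) + f(1.375) + f(1.625) + ...].
Sum ≈ 1.9728.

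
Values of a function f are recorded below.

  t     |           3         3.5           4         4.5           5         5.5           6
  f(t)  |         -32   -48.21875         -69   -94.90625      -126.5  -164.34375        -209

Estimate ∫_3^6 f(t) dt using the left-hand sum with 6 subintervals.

Δt = 0.5.
Sum = 0.5·[(-32) + (-48.21875) + (-69) + (-94.90625) + (-126.5) + (-164.34375)] = -267.484375.

-267.484375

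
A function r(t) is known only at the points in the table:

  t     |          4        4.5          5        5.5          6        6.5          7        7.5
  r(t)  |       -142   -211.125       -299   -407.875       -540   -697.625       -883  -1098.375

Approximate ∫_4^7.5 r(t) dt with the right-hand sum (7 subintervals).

-2068.5

Δt = 0.5.
Sum = 0.5·[(-211.125) + (-299) + (-407.875) + (-540) + (-697.625) + (-883) + (-1098.375)] = -2068.5.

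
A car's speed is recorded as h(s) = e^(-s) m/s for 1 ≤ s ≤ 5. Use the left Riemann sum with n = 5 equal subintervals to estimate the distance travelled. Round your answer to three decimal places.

0.525

Δs = (5 − 1)/5 = 0.8.
Left endpoints: 1, 1.8, 2.6, 3.4, 4.2.
h(1) ≈ 0.368, h(1.8) ≈ 0.165, h(2.6) ≈ 0.074, h(3.4) ≈ 0.033, h(4.2) ≈ 0.015.
Sum = Δs · [h(1) + h(1.8) + h(2.6) + h(3.4) + h(4.2)].
Sum ≈ 0.525.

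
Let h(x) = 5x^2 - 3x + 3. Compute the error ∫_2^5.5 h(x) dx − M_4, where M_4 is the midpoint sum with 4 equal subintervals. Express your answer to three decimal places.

1.117

Exact integral: ∫_2^5.5 h(x) dx ≈ 235.08333.
M_4 ≈ 233.96680.
Error ≈ 235.08333 − 233.96680 ≈ 1.117.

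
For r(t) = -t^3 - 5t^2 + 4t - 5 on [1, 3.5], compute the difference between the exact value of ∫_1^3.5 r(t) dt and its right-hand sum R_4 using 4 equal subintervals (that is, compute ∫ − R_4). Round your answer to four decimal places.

Exact integral: ∫_1^3.5 r(t) dt ≈ -97.057292.
R_4 ≈ -126.508789.
Error ≈ -97.057292 − (-126.508789) ≈ 29.4515.

29.4515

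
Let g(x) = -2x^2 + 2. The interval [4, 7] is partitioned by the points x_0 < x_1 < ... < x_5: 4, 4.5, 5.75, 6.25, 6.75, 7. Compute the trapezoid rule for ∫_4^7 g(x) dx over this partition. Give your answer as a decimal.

Subinterval widths: 0.5, 1.25, 0.5, 0.5, 0.25.
g(4) = -30, g(4.5) = -38.5, g(5.75) = -64.125, g(6.25) = -76.125, g(6.75) = -89.125, g(7) = -96.
On each subinterval the trapezoid contributes (Δx_i/2)·[g(x_{i-1}) + g(x_i)].
Sum = -180.78125.

-180.78125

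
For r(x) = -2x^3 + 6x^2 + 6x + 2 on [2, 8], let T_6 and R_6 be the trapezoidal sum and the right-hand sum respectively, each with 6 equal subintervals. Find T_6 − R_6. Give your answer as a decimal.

306

T_6 = -864.
R_6 = -1170.
T_6 − R_6 = 306.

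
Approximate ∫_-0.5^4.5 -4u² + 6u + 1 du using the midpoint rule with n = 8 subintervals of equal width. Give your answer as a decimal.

Δu = (4.5 − (-0.5))/8 = 0.625.
Midpoints: -0.1875, 0.4375, 1.0625, 1.6875, 2.3125, 2.9375, 3.5625, 4.1875.
f(-0.1875) = -0.265625, f(0.4375) = 2.859375, f(1.0625) = 2.859375, f(1.6875) = -0.265625, f(2.3125) = -6.515625, f(2.9375) = -15.890625, f(3.5625) = -28.390625, f(4.1875) = -44.015625.
Sum = Δu · [f(-0.1875) + f(0.4375) + f(1.0625) + ...].
Sum = -56.015625.

-56.015625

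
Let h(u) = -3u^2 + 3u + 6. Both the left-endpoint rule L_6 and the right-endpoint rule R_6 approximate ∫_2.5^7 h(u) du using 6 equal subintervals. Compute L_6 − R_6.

L_6 = -194.484375.
R_6 = -280.546875.
L_6 − R_6 = 86.0625.

86.0625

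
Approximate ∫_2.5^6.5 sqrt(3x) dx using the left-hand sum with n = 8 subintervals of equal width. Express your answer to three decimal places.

Δx = (6.5 − 2.5)/8 = 0.5.
Left endpoints: 2.5, 3, 3.5, 4, 4.5, 5, 5.5, 6.
f(2.5) ≈ 2.739, f(3) ≈ 3.000, f(3.5) ≈ 3.240, f(4) ≈ 3.464, f(4.5) ≈ 3.674, f(5) ≈ 3.873, f(5.5) ≈ 4.062, f(6) ≈ 4.243.
Sum = Δx · [f(2.5) + f(3) + f(3.5) + ...].
Sum ≈ 14.147.

14.147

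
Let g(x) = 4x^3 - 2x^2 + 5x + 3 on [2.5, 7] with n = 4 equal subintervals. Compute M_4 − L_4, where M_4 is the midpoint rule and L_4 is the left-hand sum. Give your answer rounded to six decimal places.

M_4 ≈ 2237.95898438.
L_4 = 1615.11328125.
M_4 − L_4 ≈ 622.845703.

622.845703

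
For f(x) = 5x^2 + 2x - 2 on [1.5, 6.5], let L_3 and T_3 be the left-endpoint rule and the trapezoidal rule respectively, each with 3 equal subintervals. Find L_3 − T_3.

-175

L_3 ≈ 318.65740741.
T_3 ≈ 493.65740741.
L_3 − T_3 = -175.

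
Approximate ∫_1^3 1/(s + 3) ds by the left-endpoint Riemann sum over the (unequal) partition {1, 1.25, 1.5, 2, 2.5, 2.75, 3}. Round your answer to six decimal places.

Subinterval widths: 0.25, 0.25, 0.5, 0.5, 0.25, 0.25.
Left endpoints: 1, 1.25, 1.5, 2, 2.5, 2.75.
f(1) = 0.25, f(1.25) = 4/17, f(1.5) = 2/9, f(2) = 0.2, f(2.5) = 2/11, f(2.75) = 4/23.
Sum = Σ Δs_i · f(s_i).
Sum ≈ 0.421367.

0.421367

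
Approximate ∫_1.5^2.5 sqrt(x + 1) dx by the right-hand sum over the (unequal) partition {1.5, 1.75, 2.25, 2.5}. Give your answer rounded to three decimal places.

Subinterval widths: 0.25, 0.5, 0.25.
Right endpoints: 1.75, 2.25, 2.5.
f(1.75) ≈ 1.658, f(2.25) ≈ 1.803, f(2.5) ≈ 1.871.
Sum = Σ Δx_i · f(x_i).
Sum ≈ 1.784.

1.784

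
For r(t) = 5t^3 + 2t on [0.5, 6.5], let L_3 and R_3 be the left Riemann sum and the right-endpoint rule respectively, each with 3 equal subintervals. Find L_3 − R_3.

-2769

L_3 = 1098.75.
R_3 = 3867.75.
L_3 − R_3 = -2769.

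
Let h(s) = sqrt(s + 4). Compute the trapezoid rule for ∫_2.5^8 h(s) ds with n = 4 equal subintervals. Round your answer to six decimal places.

Δs = (8 − 2.5)/4 = 1.375.
h(2.5) ≈ 2.549510, h(3.875) ≈ 2.806243, h(5.25) ≈ 3.041381, h(6.625) ≈ 3.259601, h(8) ≈ 3.464102.
T_4 = (Δs/2)·[h(s_0) + 2h(s_1) + 2h(s_2) + 2h(s_3) + h(s_4)].
Sum ≈ 16.656793.

16.656793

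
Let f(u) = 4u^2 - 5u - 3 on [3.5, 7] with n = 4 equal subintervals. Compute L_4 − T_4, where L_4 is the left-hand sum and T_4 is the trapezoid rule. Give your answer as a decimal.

L_4 = 242.921875.
T_4 = 299.578125.
L_4 − T_4 = -56.65625.

-56.65625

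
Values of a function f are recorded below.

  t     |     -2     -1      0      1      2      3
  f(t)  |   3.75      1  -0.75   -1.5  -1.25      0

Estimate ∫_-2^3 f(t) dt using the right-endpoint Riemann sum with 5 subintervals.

-2.5

Δt = 1.
Sum = 1·[1 + (-0.75) + (-1.5) + (-1.25) + 0] = -2.5.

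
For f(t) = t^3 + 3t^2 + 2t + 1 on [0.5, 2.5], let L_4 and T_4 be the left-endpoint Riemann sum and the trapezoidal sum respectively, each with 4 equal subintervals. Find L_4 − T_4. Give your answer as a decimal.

L_4 = 24.5.
T_4 = 33.875.
L_4 − T_4 = -9.375.

-9.375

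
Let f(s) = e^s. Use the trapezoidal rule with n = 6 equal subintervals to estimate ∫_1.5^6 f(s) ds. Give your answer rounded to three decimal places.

417.475

Δs = (6 − 1.5)/6 = 0.75.
f(1.5) ≈ 4.482, f(2.25) ≈ 9.488, f(3) ≈ 20.086, f(3.75) ≈ 42.521, f(4.5) ≈ 90.017, f(5.25) ≈ 190.566, f(6) ≈ 403.429.
T_6 = (Δs/2)·[f(s_0) + 2f(s_1) + ... + 2f(s_{5}) + f(s_6)].
Sum ≈ 417.475.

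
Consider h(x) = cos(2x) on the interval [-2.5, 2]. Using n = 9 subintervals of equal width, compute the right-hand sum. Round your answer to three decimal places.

Δx = (2 − (-2.5))/9 = 0.5.
Right endpoints: -2, -1.5, -1, -0.5, 0, 0.5, 1, 1.5, 2.
h(-2) ≈ -0.654, h(-1.5) ≈ -0.990, h(-1) ≈ -0.416, h(-0.5) ≈ 0.540, h(0) ≈ 1.000, h(0.5) ≈ 0.540, h(1) ≈ -0.416, h(1.5) ≈ -0.990, h(2) ≈ -0.654.
Sum = Δx · [h(-2) + h(-1.5) + h(-1) + ...].
Sum ≈ -1.019.

-1.019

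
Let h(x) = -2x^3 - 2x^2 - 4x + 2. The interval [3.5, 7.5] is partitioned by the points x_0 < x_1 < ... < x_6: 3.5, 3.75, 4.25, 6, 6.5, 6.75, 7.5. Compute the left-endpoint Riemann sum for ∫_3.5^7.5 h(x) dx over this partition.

-1437.859375

Subinterval widths: 0.25, 0.5, 1.75, 0.5, 0.25, 0.75.
Left endpoints: 3.5, 3.75, 4.25, 6, 6.5, 6.75.
h(3.5) = -122.25, h(3.75) = -146.59375, h(4.25) = -204.65625, h(6) = -526, h(6.5) = -657.75, h(6.75) = -731.21875.
Sum = Σ Δx_i · h(x_i).
Sum = -1437.859375.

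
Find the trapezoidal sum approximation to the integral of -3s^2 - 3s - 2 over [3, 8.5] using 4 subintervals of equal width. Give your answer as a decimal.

Δs = (8.5 − 3)/4 = 1.375.
f(3) = -38, f(4.375) = -72.546875, f(5.75) = -118.4375, f(7.125) = -175.671875, f(8.5) = -244.25.
T_4 = (Δs/2)·[f(s_0) + 2f(s_1) + 2f(s_2) + 2f(s_3) + f(s_4)].
Sum = -698.19921875.

-698.19921875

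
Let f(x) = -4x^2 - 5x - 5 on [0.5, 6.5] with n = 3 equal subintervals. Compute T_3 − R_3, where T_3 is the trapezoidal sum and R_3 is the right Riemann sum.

198

T_3 = -517.
R_3 = -715.
T_3 − R_3 = 198.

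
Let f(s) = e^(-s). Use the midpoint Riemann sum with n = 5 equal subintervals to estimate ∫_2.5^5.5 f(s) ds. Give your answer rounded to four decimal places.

Δs = (5.5 − 2.5)/5 = 0.6.
Midpoints: 2.8, 3.4, 4, 4.6, 5.2.
f(2.8) ≈ 0.0608, f(3.4) ≈ 0.0334, f(4) ≈ 0.0183, f(4.6) ≈ 0.0101, f(5.2) ≈ 0.0055.
Sum = Δs · [f(2.8) + f(3.4) + f(4) + f(4.6) + f(5.2)].
Sum ≈ 0.0768.

0.0768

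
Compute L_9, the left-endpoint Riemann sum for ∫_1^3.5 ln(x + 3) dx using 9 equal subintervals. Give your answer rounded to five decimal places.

4.05349

Δx = (3.5 − 1)/9 = 5/18.
Left endpoints: 1, 23/18, 14/9, 11/6, 19/9, 43/18, 8/3, 53/18, 29/9.
f(1) ≈ 1.38629, f(23/18) ≈ 1.45343, f(14/9) ≈ 1.51635, f(11/6) ≈ 1.57554, f(19/9) ≈ 1.63142, f(43/18) ≈ 1.68434, f(8/3) ≈ 1.73460, f(53/18) ≈ 1.78246, f(29/9) ≈ 1.82813.
Sum = Δx · [f(1) + f(23/18) + f(14/9) + ...].
Sum ≈ 4.05349.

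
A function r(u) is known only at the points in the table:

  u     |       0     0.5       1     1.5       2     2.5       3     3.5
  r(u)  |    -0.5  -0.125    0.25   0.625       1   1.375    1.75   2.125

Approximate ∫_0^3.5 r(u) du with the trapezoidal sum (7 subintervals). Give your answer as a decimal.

Δu = 0.5.
T_7 = (0.5/2)·[(-0.5) + 2·(-0.125) + 2·0.25 + 2·0.625 + 2·1 + 2·1.375 + 2·1.75 + 2.125] = 2.84375.

2.84375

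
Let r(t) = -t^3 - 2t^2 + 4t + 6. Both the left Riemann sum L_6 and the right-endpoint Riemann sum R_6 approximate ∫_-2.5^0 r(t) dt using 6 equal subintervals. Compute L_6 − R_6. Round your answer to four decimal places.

-2.8646

L_6 ≈ 0.543258.
R_6 ≈ 3.407841.
L_6 − R_6 ≈ -2.8646.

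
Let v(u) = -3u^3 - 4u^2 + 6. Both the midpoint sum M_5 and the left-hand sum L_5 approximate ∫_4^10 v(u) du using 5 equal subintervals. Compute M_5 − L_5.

M_5 = -8471.76.
L_5 = -6730.08.
M_5 − L_5 = -1741.68.

-1741.68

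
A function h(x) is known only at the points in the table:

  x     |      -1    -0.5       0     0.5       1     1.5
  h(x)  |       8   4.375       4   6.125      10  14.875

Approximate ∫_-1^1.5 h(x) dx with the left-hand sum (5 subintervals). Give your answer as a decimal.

16.25

Δx = 0.5.
Sum = 0.5·[8 + 4.375 + 4 + 6.125 + 10] = 16.25.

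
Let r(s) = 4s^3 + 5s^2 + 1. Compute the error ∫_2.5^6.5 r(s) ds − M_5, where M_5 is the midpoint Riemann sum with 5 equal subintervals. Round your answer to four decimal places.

Exact integral: ∫_2.5^6.5 r(s) ds ≈ 2181.666667.
M_5 = 2169.08.
Error ≈ 2181.666667 − 2169.08 ≈ 12.5867.

12.5867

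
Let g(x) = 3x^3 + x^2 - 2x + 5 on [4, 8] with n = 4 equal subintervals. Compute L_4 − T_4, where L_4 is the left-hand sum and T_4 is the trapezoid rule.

-692

L_4 = 2346.
T_4 = 3038.
L_4 − T_4 = -692.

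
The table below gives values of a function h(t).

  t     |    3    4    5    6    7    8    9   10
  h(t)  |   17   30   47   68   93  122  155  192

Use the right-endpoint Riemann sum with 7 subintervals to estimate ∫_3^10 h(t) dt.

707

Δt = 1.
Sum = 1·[30 + 47 + 68 + 93 + 122 + 155 + 192] = 707.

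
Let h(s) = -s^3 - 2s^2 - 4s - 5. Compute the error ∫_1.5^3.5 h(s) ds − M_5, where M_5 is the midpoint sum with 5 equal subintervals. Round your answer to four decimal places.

-0.2533

Exact integral: ∫_1.5^3.5 h(s) ds ≈ -92.583333.
M_5 = -92.33.
Error ≈ -92.583333 − (-92.33) ≈ -0.2533.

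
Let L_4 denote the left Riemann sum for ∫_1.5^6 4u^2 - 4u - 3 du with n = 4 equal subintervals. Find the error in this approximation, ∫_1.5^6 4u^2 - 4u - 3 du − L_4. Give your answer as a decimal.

62.015625

Exact integral: ∫_1.5^6 f(u) du = 202.5.
L_4 = 140.484375.
Error = 202.5 − 140.484375 = 62.015625.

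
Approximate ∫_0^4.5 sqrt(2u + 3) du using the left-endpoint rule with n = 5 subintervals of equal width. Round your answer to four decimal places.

Δu = (4.5 − 0)/5 = 0.9.
Left endpoints: 0, 0.9, 1.8, 2.7, 3.6.
f(0) ≈ 1.7321, f(0.9) ≈ 2.1909, f(1.8) ≈ 2.5690, f(2.7) ≈ 2.8983, f(3.6) ≈ 3.1937.
Sum = Δu · [f(0) + f(0.9) + f(1.8) + f(2.7) + f(3.6)].
Sum ≈ 11.3256.

11.3256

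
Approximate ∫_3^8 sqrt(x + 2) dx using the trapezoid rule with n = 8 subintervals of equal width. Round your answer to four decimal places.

13.6262

Δx = (8 − 3)/8 = 0.625.
f(3) ≈ 2.2361, f(3.625) ≈ 2.3717, f(4.25) ≈ 2.5000, f(4.875) ≈ 2.6220, f(5.5) ≈ 2.7386, f(6.125) ≈ 2.8504, f(6.75) ≈ 2.9580, f(7.375) ≈ 3.0619, f(8) ≈ 3.1623.
T_8 = (Δx/2)·[f(x_0) + 2f(x_1) + ... + 2f(x_{7}) + f(x_8)].
Sum ≈ 13.6262.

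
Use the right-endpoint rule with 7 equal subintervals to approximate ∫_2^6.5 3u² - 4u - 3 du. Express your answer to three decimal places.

Δu = (6.5 − 2)/7 = 9/14.
Right endpoints: 37/14, 23/7, 55/14, 32/7, 73/14, 41/7, 6.5.
f(37/14) = 1447/196, f(23/7) = 796/49, f(55/14) = 5407/196, f(32/7) = 2029/49, f(73/14) = 11311/196, f(41/7) = 3748/49, f(6.5) = 97.75.
Sum = Δu · [f(37/14) + f(23/7) + f(55/14) + ...].
Sum ≈ 208.653.

208.653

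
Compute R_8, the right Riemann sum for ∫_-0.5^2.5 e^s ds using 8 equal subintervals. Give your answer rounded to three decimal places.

13.882

Δs = (2.5 − (-0.5))/8 = 0.375.
Right endpoints: -0.125, 0.25, 0.625, 1, 1.375, 1.75, 2.125, 2.5.
f(-0.125) ≈ 0.882, f(0.25) ≈ 1.284, f(0.625) ≈ 1.868, f(1) ≈ 2.718, f(1.375) ≈ 3.955, f(1.75) ≈ 5.755, f(2.125) ≈ 8.373, f(2.5) ≈ 12.182.
Sum = Δs · [f(-0.125) + f(0.25) + f(0.625) + ...].
Sum ≈ 13.882.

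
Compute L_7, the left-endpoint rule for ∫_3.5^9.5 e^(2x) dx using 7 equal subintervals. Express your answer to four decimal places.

Δx = (9.5 − 3.5)/7 = 6/7.
Left endpoints: 3.5, 61/14, 73/14, 85/14, 97/14, 109/14, 121/14.
f(3.5) ≈ 1096.6332, f(61/14) ≈ 6089.2836, f(73/14) ≈ 33812.0129, f(85/14) ≈ 187748.2301, f(97/14) ≈ 1042511.0761, f(109/14) ≈ 5788759.4626, f(121/14) ≈ 32143290.2579.
Sum = Δx · [f(3.5) + f(61/14) + f(73/14) + ...].
Sum ≈ 33602834.5340.

33602834.5340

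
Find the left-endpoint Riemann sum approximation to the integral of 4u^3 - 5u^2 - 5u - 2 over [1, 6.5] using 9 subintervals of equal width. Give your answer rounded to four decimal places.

964.5823

Δu = (6.5 − 1)/9 = 11/18.
Left endpoints: 1, 29/18, 20/9, 17/6, 31/9, 73/18, 14/3, 95/18, 53/9.
f(1) = -8, f(29/18) = -18389/2916, f(20/9) = 4442/729, f(17/6) = 3745/108, f(31/9) = 61906/729, f(73/18) = 473267/2916, f(14/3) = 7352/27, f(95/18) = 1225843/2916, f(53/9) = 446180/729.
Sum = Δu · [f(1) + f(29/18) + f(20/9) + ...].
Sum ≈ 964.5823.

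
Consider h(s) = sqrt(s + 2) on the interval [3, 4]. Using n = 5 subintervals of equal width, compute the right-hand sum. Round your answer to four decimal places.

Δs = (4 − 3)/5 = 0.2.
Right endpoints: 3.2, 3.4, 3.6, 3.8, 4.
h(3.2) ≈ 2.2804, h(3.4) ≈ 2.3238, h(3.6) ≈ 2.3664, h(3.8) ≈ 2.4083, h(4) ≈ 2.4495.
Sum = Δs · [h(3.2) + h(3.4) + h(3.6) + h(3.8) + h(4)].
Sum ≈ 2.3657.

2.3657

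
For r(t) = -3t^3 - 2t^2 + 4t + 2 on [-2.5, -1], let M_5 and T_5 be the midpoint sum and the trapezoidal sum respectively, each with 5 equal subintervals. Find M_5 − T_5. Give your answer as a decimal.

M_5 = 11.1421875.
T_5 = 11.60625.
M_5 − T_5 = -0.4640625.

-0.4640625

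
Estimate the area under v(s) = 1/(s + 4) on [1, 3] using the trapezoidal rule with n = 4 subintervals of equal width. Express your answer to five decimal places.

Δs = (3 − 1)/4 = 0.5.
v(1) = 0.2, v(1.5) = 2/11, v(2) = 1/6, v(2.5) = 2/13, v(3) = 1/7.
T_4 = (Δs/2)·[v(s_0) + 2v(s_1) + 2v(s_2) + 2v(s_3) + v(s_4)].
Sum ≈ 0.33688.

0.33688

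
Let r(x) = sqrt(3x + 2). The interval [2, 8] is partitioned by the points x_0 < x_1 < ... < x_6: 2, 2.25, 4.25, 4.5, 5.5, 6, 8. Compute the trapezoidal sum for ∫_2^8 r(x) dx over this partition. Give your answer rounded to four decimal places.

Subinterval widths: 0.25, 2, 0.25, 1, 0.5, 2.
r(2) ≈ 2.8284, r(2.25) ≈ 2.9580, r(4.25) ≈ 3.8406, r(4.5) ≈ 3.9370, r(5.5) ≈ 4.3012, r(6) ≈ 4.4721, r(8) ≈ 5.0990.
On each subinterval the trapezoid contributes (Δx_i/2)·[r(x_{i-1}) + r(x_i)].
Sum ≈ 24.3777.

24.3777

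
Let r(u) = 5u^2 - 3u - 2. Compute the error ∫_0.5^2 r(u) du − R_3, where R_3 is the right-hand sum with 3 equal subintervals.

-3.875

Exact integral: ∫_0.5^2 r(u) du = 4.5.
R_3 = 8.375.
Error = 4.5 − 8.375 = -3.875.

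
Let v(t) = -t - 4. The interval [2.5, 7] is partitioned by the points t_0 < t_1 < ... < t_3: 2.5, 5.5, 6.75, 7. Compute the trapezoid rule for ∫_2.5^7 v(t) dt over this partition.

-39.375

Subinterval widths: 3, 1.25, 0.25.
v(2.5) = -6.5, v(5.5) = -9.5, v(6.75) = -10.75, v(7) = -11.
On each subinterval the trapezoid contributes (Δt_i/2)·[v(t_{i-1}) + v(t_i)].
Sum = -39.375.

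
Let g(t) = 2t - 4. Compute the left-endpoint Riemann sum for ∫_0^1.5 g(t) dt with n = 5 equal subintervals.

-4.2

Δt = (1.5 − 0)/5 = 0.3.
Left endpoints: 0, 0.3, 0.6, 0.9, 1.2.
g(0) = -4, g(0.3) = -3.4, g(0.6) = -2.8, g(0.9) = -2.2, g(1.2) = -1.6.
Sum = Δt · [g(0) + g(0.3) + g(0.6) + g(0.9) + g(1.2)].
Sum = -4.2.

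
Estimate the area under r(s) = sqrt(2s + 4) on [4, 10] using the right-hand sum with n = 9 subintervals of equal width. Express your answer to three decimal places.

25.811

Δs = (10 − 4)/9 = 2/3.
Right endpoints: 14/3, 16/3, 6, 20/3, 22/3, 8, 26/3, 28/3, 10.
r(14/3) ≈ 3.651, r(16/3) ≈ 3.830, r(6) ≈ 4.000, r(20/3) ≈ 4.163, r(22/3) ≈ 4.320, r(8) ≈ 4.472, r(26/3) ≈ 4.619, r(28/3) ≈ 4.761, r(10) ≈ 4.899.
Sum = Δs · [r(14/3) + r(16/3) + r(6) + ...].
Sum ≈ 25.811.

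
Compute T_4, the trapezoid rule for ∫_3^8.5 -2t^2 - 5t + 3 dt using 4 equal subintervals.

Δt = (8.5 − 3)/4 = 1.375.
f(3) = -30, f(4.375) = -57.15625, f(5.75) = -91.875, f(7.125) = -134.15625, f(8.5) = -184.
T_4 = (Δt/2)·[f(t_0) + 2f(t_1) + 2f(t_2) + 2f(t_3) + f(t_4)].
Sum = -536.5078125.

-536.5078125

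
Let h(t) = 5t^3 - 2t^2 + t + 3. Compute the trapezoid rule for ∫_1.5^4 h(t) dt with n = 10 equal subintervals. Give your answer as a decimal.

Δt = (4 − 1.5)/10 = 0.25.
h(1.5) = 16.875, h(1.75) = 25.421875, h(2) = 37, h(2.25) = 52.078125, h(2.5) = 71.125, h(2.75) = 94.609375, h(3) = 123, h(3.25) = 156.765625, h(3.5) = 196.375, h(3.75) = 242.296875, h(4) = 295.
T_10 = (Δt/2)·[h(t_0) + 2h(t_1) + ... + 2h(t_{9}) + h(t_10)].
Sum = 288.65234375.

288.65234375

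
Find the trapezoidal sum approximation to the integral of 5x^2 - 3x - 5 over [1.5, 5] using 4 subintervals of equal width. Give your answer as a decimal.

153.31640625

Δx = (5 − 1.5)/4 = 0.875.
f(1.5) = 1.75, f(2.375) = 16.078125, f(3.25) = 38.0625, f(4.125) = 67.703125, f(5) = 105.
T_4 = (Δx/2)·[f(x_0) + 2f(x_1) + 2f(x_2) + 2f(x_3) + f(x_4)].
Sum = 153.31640625.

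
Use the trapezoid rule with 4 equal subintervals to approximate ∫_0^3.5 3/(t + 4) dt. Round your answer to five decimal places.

Δt = (3.5 − 0)/4 = 0.875.
f(0) = 0.75, f(0.875) = 8/13, f(1.75) = 12/23, f(2.625) = 24/53, f(3.5) = 0.4.
T_4 = (Δt/2)·[f(t_0) + 2f(t_1) + 2f(t_2) + 2f(t_3) + f(t_4)].
Sum ≈ 1.89433.

1.89433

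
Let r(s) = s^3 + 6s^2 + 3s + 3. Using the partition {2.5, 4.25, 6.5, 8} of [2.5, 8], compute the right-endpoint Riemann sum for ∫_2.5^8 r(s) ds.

Subinterval widths: 1.75, 2.25, 1.5.
Right endpoints: 4.25, 6.5, 8.
r(4.25) = 200.890625, r(6.5) = 550.625, r(8) = 923.
Sum = Σ Δs_i · r(s_i).
Sum = 2974.96484375.

2974.96484375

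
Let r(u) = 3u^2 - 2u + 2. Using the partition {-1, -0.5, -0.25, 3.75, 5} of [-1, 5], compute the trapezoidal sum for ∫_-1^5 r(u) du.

Subinterval widths: 0.5, 0.25, 4, 1.25.
r(-1) = 7, r(-0.5) = 3.75, r(-0.25) = 2.6875, r(3.75) = 36.6875, r(5) = 67.
On each subinterval the trapezoid contributes (Δu_i/2)·[r(u_{i-1}) + r(u_i)].
Sum = 147.046875.

147.046875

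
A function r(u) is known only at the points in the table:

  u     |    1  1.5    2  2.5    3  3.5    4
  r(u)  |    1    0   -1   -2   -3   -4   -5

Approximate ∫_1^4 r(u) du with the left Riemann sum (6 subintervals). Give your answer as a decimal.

-4.5

Δu = 0.5.
Sum = 0.5·[1 + 0 + (-1) + (-2) + (-3) + (-4)] = -4.5.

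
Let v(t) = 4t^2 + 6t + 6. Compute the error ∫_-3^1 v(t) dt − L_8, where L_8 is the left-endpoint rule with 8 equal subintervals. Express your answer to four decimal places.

Exact integral: ∫_-3^1 v(t) dt ≈ 37.333333.
L_8 = 40.
Error ≈ 37.333333 − 40 ≈ -2.6667.

-2.6667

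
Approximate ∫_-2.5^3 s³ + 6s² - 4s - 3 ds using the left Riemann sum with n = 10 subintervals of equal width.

65.39671875

Δs = (3 − (-2.5))/10 = 0.55.
Left endpoints: -2.5, -1.95, -1.4, -0.85, -0.3, 0.25, 0.8, 1.35, 1.9, 2.45.
f(-2.5) = 28.875, f(-1.95) = 20.200125, f(-1.4) = 11.616, f(-0.85) = 4.120875, f(-0.3) = -1.287, f(0.25) = -3.609375, f(0.8) = -1.848, f(1.35) = 4.995375, f(1.9) = 17.919, f(2.45) = 37.921125.
Sum = Δs · [f(-2.5) + f(-1.95) + f(-1.4) + ...].
Sum = 65.39671875.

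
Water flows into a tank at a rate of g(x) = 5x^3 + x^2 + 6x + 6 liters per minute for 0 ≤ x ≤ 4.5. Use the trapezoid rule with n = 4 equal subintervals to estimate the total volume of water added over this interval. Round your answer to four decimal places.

663.6885

Δx = (4.5 − 0)/4 = 1.125.
g(0) = 6, g(1.125) = 10821/512, g(2.25) = 81.515625, g(3.375) = 117687/512, g(4.5) = 508.875.
T_4 = (Δx/2)·[g(x_0) + 2g(x_1) + 2g(x_2) + 2g(x_3) + g(x_4)].
Sum ≈ 663.6885.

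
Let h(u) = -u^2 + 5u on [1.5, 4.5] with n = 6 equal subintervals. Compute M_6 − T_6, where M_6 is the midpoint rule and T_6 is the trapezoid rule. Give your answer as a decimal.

0.1875

M_6 = 15.8125.
T_6 = 15.625.
M_6 − T_6 = 0.1875.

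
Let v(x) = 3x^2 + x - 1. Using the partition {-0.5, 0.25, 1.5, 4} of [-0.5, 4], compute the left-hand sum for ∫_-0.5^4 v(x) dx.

Subinterval widths: 0.75, 1.25, 2.5.
Left endpoints: -0.5, 0.25, 1.5.
v(-0.5) = -0.75, v(0.25) = -0.5625, v(1.5) = 7.25.
Sum = Σ Δx_i · v(x_i).
Sum = 16.859375.

16.859375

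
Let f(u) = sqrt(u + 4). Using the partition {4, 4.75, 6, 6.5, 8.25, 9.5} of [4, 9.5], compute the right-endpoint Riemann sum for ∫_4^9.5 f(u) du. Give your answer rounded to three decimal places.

18.509

Subinterval widths: 0.75, 1.25, 0.5, 1.75, 1.25.
Right endpoints: 4.75, 6, 6.5, 8.25, 9.5.
f(4.75) ≈ 2.958, f(6) ≈ 3.162, f(6.5) ≈ 3.240, f(8.25) ≈ 3.500, f(9.5) ≈ 3.674.
Sum = Σ Δu_i · f(u_i).
Sum ≈ 18.509.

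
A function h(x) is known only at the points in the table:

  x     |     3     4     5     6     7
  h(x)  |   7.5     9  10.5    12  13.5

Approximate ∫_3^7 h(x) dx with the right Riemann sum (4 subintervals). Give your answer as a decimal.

45

Δx = 1.
Sum = 1·[9 + 10.5 + 12 + 13.5] = 45.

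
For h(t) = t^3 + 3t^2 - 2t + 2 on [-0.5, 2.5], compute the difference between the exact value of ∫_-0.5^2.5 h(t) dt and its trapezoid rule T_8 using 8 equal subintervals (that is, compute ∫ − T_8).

-0.421875

Exact integral: ∫_-0.5^2.5 h(t) dt = 25.5.
T_8 = 25.921875.
Error = 25.5 − 25.921875 = -0.421875.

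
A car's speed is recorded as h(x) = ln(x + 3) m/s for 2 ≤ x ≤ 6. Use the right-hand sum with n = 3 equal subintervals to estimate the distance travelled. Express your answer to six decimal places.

8.106578

Δx = (6 − 2)/3 = 4/3.
Right endpoints: 10/3, 14/3, 6.
h(10/3) ≈ 1.845827, h(14/3) ≈ 2.036882, h(6) ≈ 2.197225.
Sum = Δx · [h(10/3) + h(14/3) + h(6)].
Sum ≈ 8.106578.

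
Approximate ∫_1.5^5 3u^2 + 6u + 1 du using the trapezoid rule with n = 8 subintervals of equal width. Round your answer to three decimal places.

Δu = (5 − 1.5)/8 = 0.4375.
f(1.5) = 16.75, f(1.9375) = 23.88671875, f(2.375) = 32.171875, f(2.8125) = 41.60546875, f(3.25) = 52.1875, f(3.6875) = 63.91796875, f(4.125) = 76.796875, f(4.5625) = 90.82421875, f(5) = 106.
T_8 = (Δu/2)·[f(u_0) + 2f(u_1) + ... + 2f(u_{7}) + f(u_8)].
Sum ≈ 193.710.

193.710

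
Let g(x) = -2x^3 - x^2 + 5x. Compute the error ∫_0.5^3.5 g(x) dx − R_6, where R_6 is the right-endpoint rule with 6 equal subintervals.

Exact integral: ∫_0.5^3.5 g(x) dx = -59.25.
R_6 = -81.5.
Error = -59.25 − (-81.5) = 22.25.

22.25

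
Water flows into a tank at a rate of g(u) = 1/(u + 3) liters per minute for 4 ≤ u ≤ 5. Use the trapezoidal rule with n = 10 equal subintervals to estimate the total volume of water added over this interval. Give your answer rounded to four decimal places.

Δu = (5 − 4)/10 = 0.1.
g(4) = 1/7, g(4.1) = 10/71, g(4.2) = 5/36, g(4.3) = 10/73, g(4.4) = 5/37, g(4.5) = 2/15, g(4.6) = 5/38, g(4.7) = 10/77, g(4.8) = 5/39, g(4.9) = 10/79, g(5) = 0.125.
T_10 = (Δu/2)·[g(u_0) + 2g(u_1) + ... + 2g(u_{9}) + g(u_10)].
Sum ≈ 0.1335.

0.1335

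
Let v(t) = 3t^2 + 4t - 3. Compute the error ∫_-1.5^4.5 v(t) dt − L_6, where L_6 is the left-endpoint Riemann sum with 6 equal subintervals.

Exact integral: ∫_-1.5^4.5 v(t) dt = 112.5.
L_6 = 76.5.
Error = 112.5 − 76.5 = 36.

36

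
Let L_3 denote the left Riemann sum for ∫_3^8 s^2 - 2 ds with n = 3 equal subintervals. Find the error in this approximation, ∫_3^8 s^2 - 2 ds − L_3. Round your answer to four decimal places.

Exact integral: ∫_3^8 f(s) ds ≈ 151.666667.
L_3 ≈ 108.148148.
Error ≈ 151.666667 − 108.148148 ≈ 43.5185.

43.5185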